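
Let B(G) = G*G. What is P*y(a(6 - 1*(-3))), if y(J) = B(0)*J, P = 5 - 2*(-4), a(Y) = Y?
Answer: 0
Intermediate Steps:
B(G) = G²
P = 13 (P = 5 + 8 = 13)
y(J) = 0 (y(J) = 0²*J = 0*J = 0)
P*y(a(6 - 1*(-3))) = 13*0 = 0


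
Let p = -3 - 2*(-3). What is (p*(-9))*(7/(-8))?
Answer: 189/8 ≈ 23.625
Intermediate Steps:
p = 3 (p = -3 + 6 = 3)
(p*(-9))*(7/(-8)) = (3*(-9))*(7/(-8)) = -189*(-1)/8 = -27*(-7/8) = 189/8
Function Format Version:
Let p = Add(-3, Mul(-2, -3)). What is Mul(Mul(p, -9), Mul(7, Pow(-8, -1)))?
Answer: Rational(189, 8) ≈ 23.625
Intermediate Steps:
p = 3 (p = Add(-3, 6) = 3)
Mul(Mul(p, -9), Mul(7, Pow(-8, -1))) = Mul(Mul(3, -9), Mul(7, Pow(-8, -1))) = Mul(-27, Mul(7, Rational(-1, 8))) = Mul(-27, Rational(-7, 8)) = Rational(189, 8)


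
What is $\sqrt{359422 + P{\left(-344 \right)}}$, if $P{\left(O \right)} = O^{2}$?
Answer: $\sqrt{477758} \approx 691.2$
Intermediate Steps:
$\sqrt{359422 + P{\left(-344 \right)}} = \sqrt{359422 + \left(-344\right)^{2}} = \sqrt{359422 + 118336} = \sqrt{477758}$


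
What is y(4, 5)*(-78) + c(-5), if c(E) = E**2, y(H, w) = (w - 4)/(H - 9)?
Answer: 203/5 ≈ 40.600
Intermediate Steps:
y(H, w) = (-4 + w)/(-9 + H)
y(4, 5)*(-78) + c(-5) = ((-4 + 5)/(-9 + 4))*(-78) + (-5)**2 = (1/(-5))*(-78) + 25 = -1/5*1*(-78) + 25 = -1/5*(-78) + 25 = 78/5 + 25 = 203/5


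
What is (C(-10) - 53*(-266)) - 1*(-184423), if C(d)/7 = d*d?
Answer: 199221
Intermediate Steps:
C(d) = 7*d**2 (C(d) = 7*(d*d) = 7*d**2)
(C(-10) - 53*(-266)) - 1*(-184423) = (7*(-10)**2 - 53*(-266)) - 1*(-184423) = (7*100 + 14098) + 184423 = (700 + 14098) + 184423 = 14798 + 184423 = 199221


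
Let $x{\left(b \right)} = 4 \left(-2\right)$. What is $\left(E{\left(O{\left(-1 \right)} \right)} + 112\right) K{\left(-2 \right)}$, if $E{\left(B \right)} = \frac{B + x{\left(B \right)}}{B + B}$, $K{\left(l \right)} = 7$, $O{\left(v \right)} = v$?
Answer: $\frac{1631}{2} \approx 815.5$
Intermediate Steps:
$x{\left(b \right)} = -8$
$E{\left(B \right)} = \frac{-8 + B}{2 B}$ ($E{\left(B \right)} = \frac{B - 8}{B + B} = \frac{-8 + B}{2 B}$)
$\left(E{\left(O{\left(-1 \right)} \right)} + 112\right) K{\left(-2 \right)} = \left(\frac{-8 - 1}{2 \left(-1\right)} + 112\right) 7 = \left(\frac{1}{2} \left(-1\right) \left(-9\right) + 112\right) 7 = \left(\frac{9}{2} + 112\right) 7 = \frac{233}{2} \cdot 7 = \frac{1631}{2}$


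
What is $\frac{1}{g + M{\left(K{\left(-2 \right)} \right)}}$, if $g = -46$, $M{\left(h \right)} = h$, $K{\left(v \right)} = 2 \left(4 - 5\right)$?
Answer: $- \frac{1}{48} \approx -0.020833$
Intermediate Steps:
$K{\left(v \right)} = -2$ ($K{\left(v \right)} = 2 \left(-1\right) = -2$)
$\frac{1}{g + M{\left(K{\left(-2 \right)} \right)}} = \frac{1}{-46 - 2} = \frac{1}{-48} = - \frac{1}{48}$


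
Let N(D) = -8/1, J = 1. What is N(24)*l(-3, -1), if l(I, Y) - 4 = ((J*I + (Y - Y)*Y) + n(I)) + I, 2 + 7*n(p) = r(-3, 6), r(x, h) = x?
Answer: 152/7 ≈ 21.714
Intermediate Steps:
n(p) = -5/7 (n(p) = -2/7 + (1/7)*(-3) = -2/7 - 3/7 = -5/7)
l(I, Y) = 23/7 + 2*I (l(I, Y) = 4 + (((1*I + (Y - Y)*Y) - 5/7) + I) = 4 + (((I + 0*Y) - 5/7) + I) = 4 + (((I + 0) - 5/7) + I) = 4 + ((I - 5/7) + I) = 4 + ((-5/7 + I) + I) = 4 + (-5/7 + 2*I) = 23/7 + 2*I)
N(D) = -8 (N(D) = -8*1 = -8)
N(24)*l(-3, -1) = -8*(23/7 + 2*(-3)) = -8*(23/7 - 6) = -8*(-19/7) = 152/7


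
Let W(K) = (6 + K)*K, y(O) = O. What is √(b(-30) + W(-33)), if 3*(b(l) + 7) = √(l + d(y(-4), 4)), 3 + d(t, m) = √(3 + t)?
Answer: √(7956 + 3*√(-33 + I))/3 ≈ 29.733 + 0.032205*I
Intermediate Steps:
d(t, m) = -3 + √(3 + t)
b(l) = -7 + √(-3 + I + l)/3 (b(l) = -7 + √(l + (-3 + √(3 - 4)))/3 = -7 + √(l + (-3 + √(-1)))/3 = -7 + √(l + (-3 + I))/3 = -7 + √(-3 + I + l)/3)
W(K) = K*(6 + K)
√(b(-30) + W(-33)) = √((-7 + √(-3 + I - 30)/3) - 33*(6 - 33)) = √((-7 + √(-33 + I)/3) - 33*(-27)) = √((-7 + √(-33 + I)/3) + 891) = √(884 + √(-33 + I)/3)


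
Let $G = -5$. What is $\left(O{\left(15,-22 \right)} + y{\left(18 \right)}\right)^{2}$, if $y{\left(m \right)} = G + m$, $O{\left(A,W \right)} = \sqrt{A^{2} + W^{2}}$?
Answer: $\left(13 + \sqrt{709}\right)^{2} \approx 1570.3$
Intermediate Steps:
$y{\left(m \right)} = -5 + m$
$\left(O{\left(15,-22 \right)} + y{\left(18 \right)}\right)^{2} = \left(\sqrt{15^{2} + \left(-22\right)^{2}} + \left(-5 + 18\right)\right)^{2} = \left(\sqrt{225 + 484} + 13\right)^{2} = \left(\sqrt{709} + 13\right)^{2} = \left(13 + \sqrt{709}\right)^{2}$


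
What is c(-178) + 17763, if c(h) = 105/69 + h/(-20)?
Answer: 4087887/230 ≈ 17773.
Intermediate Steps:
c(h) = 35/23 - h/20 (c(h) = 105*(1/69) + h*(-1/20) = 35/23 - h/20)
c(-178) + 17763 = (35/23 - 1/20*(-178)) + 17763 = (35/23 + 89/10) + 17763 = 2397/230 + 17763 = 4087887/230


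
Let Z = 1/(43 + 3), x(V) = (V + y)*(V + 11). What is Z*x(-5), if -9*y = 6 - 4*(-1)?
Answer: -55/69 ≈ -0.79710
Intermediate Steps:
y = -10/9 (y = -(6 - 4*(-1))/9 = -(6 + 4)/9 = -⅑*10 = -10/9 ≈ -1.1111)
x(V) = (11 + V)*(-10/9 + V) (x(V) = (V - 10/9)*(V + 11) = (-10/9 + V)*(11 + V) = (11 + V)*(-10/9 + V))
Z = 1/46 ≈ 0.021739
Z*x(-5) = (-110/9 + (-5)² + (89/9)*(-5))/46 = (-110/9 + 25 - 445/9)/46 = (1/46)*(-110/3) = -55/69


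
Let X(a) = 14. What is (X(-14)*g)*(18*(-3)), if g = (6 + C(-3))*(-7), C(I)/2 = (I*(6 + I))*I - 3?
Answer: 285768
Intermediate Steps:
C(I) = -6 + 2*I**2*(6 + I) (C(I) = 2*((I*(6 + I))*I - 3) = 2*(I**2*(6 + I) - 3) = 2*(-3 + I**2*(6 + I)) = -6 + 2*I**2*(6 + I))
g = -378 (g = (6 + (-6 + 2*(-3)**3 + 12*(-3)**2))*(-7) = (6 + (-6 + 2*(-27) + 12*9))*(-7) = (6 + (-6 - 54 + 108))*(-7) = (6 + 48)*(-7) = 54*(-7) = -378)
(X(-14)*g)*(18*(-3)) = (14*(-378))*(18*(-3)) = -5292*(-54) = 285768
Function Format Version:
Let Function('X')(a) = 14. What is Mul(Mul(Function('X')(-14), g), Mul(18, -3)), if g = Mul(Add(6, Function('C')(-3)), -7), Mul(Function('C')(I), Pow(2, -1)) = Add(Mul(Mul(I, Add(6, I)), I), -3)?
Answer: 285768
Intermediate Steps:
Function('C')(I) = Add(-6, Mul(2, Pow(I, 2), Add(6, I))) (Function('C')(I) = Mul(2, Add(Mul(Mul(I, Add(6, I)), I), -3)) = Mul(2, Add(Mul(Pow(I, 2), Add(6, I)), -3)) = Mul(2, Add(-3, Mul(Pow(I, 2), Add(6, I)))) = Add(-6, Mul(2, Pow(I, 2), Add(6, I))))
g = -378 (g = Mul(Add(6, Add(-6, Mul(2, Pow(-3, 3)), Mul(12, Pow(-3, 2)))), -7) = Mul(Add(6, Add(-6, Mul(2, -27), Mul(12, 9))), -7) = Mul(Add(6, Add(-6, -54, 108)), -7) = Mul(Add(6, 48), -7) = Mul(54, -7) = -378)
Mul(Mul(Function('X')(-14), g), Mul(18, -3)) = Mul(Mul(14, -378), Mul(18, -3)) = Mul(-5292, -54) = 285768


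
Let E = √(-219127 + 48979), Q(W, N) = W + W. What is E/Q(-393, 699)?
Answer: -I*√42537/393 ≈ -0.5248*I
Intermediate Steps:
Q(W, N) = 2*W
E = 2*I*√42537 (E = √(-170148) = 2*I*√42537 ≈ 412.49*I)
E/Q(-393, 699) = (2*I*√42537)/((2*(-393))) = (2*I*√42537)/(-786) = (2*I*√42537)*(-1/786) = -I*√42537/393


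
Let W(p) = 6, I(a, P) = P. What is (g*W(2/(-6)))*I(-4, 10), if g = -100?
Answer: -6000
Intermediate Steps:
(g*W(2/(-6)))*I(-4, 10) = -100*6*10 = -600*10 = -6000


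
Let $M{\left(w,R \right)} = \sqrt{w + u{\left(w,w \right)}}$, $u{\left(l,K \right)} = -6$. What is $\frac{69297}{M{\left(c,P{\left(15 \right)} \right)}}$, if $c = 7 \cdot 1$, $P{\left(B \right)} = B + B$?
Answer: $69297$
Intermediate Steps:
$P{\left(B \right)} = 2 B$
$c = 7$
$M{\left(w,R \right)} = \sqrt{-6 + w}$ ($M{\left(w,R \right)} = \sqrt{w - 6} = \sqrt{-6 + w}$)
$\frac{69297}{M{\left(c,P{\left(15 \right)} \right)}} = \frac{69297}{\sqrt{-6 + 7}} = \frac{69297}{\sqrt{1}} = \frac{69297}{1} = 69297 \cdot 1 = 69297$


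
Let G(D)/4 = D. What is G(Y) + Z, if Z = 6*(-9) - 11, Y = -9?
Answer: -101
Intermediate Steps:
G(D) = 4*D
Z = -65 (Z = -54 - 11 = -65)
G(Y) + Z = 4*(-9) - 65 = -36 - 65 = -101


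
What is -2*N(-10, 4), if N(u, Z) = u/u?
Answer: -2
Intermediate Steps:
N(u, Z) = 1
-2*N(-10, 4) = -2*1 = -2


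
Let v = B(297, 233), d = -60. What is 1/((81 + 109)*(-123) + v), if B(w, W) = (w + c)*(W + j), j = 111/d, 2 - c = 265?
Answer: -10/155109 ≈ -6.4471e-5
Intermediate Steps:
c = -263 (c = 2 - 1*265 = 2 - 265 = -263)
j = -37/20 (j = 111/(-60) = 111*(-1/60) = -37/20 ≈ -1.8500)
B(w, W) = (-263 + w)*(-37/20 + W) (B(w, W) = (w - 263)*(W - 37/20) = (-263 + w)*(-37/20 + W))
v = 78591/10 (v = 9731/20 - 263*233 - 37/20*297 + 233*297 = 9731/20 - 61279 - 10989/20 + 69201 = 78591/10 ≈ 7859.1)
1/((81 + 109)*(-123) + v) = 1/((81 + 109)*(-123) + 78591/10) = 1/(190*(-123) + 78591/10) = 1/(-23370 + 78591/10) = 1/(-155109/10) = -10/155109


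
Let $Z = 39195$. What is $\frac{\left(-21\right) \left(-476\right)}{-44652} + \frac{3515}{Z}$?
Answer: $- \frac{3914024}{29168919} \approx -0.13418$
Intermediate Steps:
$\frac{\left(-21\right) \left(-476\right)}{-44652} + \frac{3515}{Z} = \frac{\left(-21\right) \left(-476\right)}{-44652} + \frac{3515}{39195} = 9996 \left(- \frac{1}{44652}\right) + 3515 \cdot \frac{1}{39195} = - \frac{833}{3721} + \frac{703}{7839} = - \frac{3914024}{29168919}$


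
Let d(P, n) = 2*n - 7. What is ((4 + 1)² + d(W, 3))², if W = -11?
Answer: 576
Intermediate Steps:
d(P, n) = -7 + 2*n
((4 + 1)² + d(W, 3))² = ((4 + 1)² + (-7 + 2*3))² = (5² + (-7 + 6))² = (25 - 1)² = 24² = 576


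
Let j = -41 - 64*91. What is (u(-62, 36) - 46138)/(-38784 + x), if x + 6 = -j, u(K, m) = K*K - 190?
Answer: 42484/32925 ≈ 1.2903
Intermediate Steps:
j = -5865 (j = -41 - 5824 = -5865)
u(K, m) = -190 + K² (u(K, m) = K² - 190 = -190 + K²)
x = 5859 (x = -6 - 1*(-5865) = -6 + 5865 = 5859)
(u(-62, 36) - 46138)/(-38784 + x) = ((-190 + (-62)²) - 46138)/(-38784 + 5859) = ((-190 + 3844) - 46138)/(-32925) = (3654 - 46138)*(-1/32925) = -42484*(-1/32925) = 42484/32925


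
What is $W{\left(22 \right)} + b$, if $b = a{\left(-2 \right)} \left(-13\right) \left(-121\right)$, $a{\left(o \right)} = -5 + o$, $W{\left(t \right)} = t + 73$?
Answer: $-10916$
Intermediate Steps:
$W{\left(t \right)} = 73 + t$
$b = -11011$ ($b = \left(-5 - 2\right) \left(-13\right) \left(-121\right) = \left(-7\right) \left(-13\right) \left(-121\right) = 91 \left(-121\right) = -11011$)
$W{\left(22 \right)} + b = \left(73 + 22\right) - 11011 = 95 - 11011 = -10916$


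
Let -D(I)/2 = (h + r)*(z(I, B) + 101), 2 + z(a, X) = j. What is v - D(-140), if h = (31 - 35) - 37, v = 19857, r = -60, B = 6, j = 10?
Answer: -2161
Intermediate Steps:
z(a, X) = 8 (z(a, X) = -2 + 10 = 8)
h = -41 (h = -4 - 37 = -41)
D(I) = 22018 (D(I) = -2*(-41 - 60)*(8 + 101) = -(-202)*109 = -2*(-11009) = 22018)
v - D(-140) = 19857 - 1*22018 = 19857 - 22018 = -2161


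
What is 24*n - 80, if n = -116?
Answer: -2864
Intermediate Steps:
24*n - 80 = 24*(-116) - 80 = -2784 - 80 = -2864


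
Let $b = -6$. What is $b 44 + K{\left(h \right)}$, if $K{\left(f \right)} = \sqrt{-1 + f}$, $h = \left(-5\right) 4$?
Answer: $-264 + i \sqrt{21} \approx -264.0 + 4.5826 i$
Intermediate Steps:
$h = -20$
$b 44 + K{\left(h \right)} = \left(-6\right) 44 + \sqrt{-1 - 20} = -264 + \sqrt{-21} = -264 + i \sqrt{21}$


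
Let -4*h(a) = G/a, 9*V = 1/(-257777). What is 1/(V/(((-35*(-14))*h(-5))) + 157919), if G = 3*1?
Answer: 341038971/53856533261347 ≈ 6.3324e-6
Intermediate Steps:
G = 3
V = -1/2319993 (V = (⅑)/(-257777) = (⅑)*(-1/257777) = -1/2319993 ≈ -4.3104e-7)
h(a) = -3/(4*a)
1/(V/(((-35*(-14))*h(-5))) + 157919) = 1/(-1/(2319993*((-35*(-14))*(-¾/(-5)))) + 157919) = 1/(-1/(2319993*(490*(-¾*(-⅕)))) + 157919) = 1/(-1/(2319993*(490*(3/20))) + 157919) = 1/(-1/(2319993*147/2) + 157919) = 1/(-1/2319993*2/147 + 157919) = 1/(-2/341038971 + 157919) = 1/(53856533261347/341038971) = 341038971/53856533261347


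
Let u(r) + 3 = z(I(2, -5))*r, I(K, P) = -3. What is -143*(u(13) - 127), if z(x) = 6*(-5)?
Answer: 74360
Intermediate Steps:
z(x) = -30
u(r) = -3 - 30*r
-143*(u(13) - 127) = -143*((-3 - 30*13) - 127) = -143*((-3 - 390) - 127) = -143*(-393 - 127) = -143*(-520) = 74360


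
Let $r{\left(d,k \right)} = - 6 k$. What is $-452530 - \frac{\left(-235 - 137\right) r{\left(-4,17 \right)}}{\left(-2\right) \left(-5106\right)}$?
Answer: $- \frac{385106192}{851} \approx -4.5253 \cdot 10^{5}$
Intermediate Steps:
$-452530 - \frac{\left(-235 - 137\right) r{\left(-4,17 \right)}}{\left(-2\right) \left(-5106\right)} = -452530 - \frac{\left(-235 - 137\right) \left(\left(-6\right) 17\right)}{\left(-2\right) \left(-5106\right)} = -452530 - \frac{\left(-372\right) \left(-102\right)}{10212} = -452530 - 37944 \cdot \frac{1}{10212} = -452530 - \frac{3162}{851} = - \frac{385106192}{851}$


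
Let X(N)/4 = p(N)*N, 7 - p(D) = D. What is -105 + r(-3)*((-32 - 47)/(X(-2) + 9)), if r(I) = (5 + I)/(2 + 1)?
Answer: -19687/189 ≈ -104.16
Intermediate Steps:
r(I) = 5/3 + I/3 (r(I) = (5 + I)/3 = (5 + I)*(⅓) = 5/3 + I/3)
p(D) = 7 - D
X(N) = 4*N*(7 - N) (X(N) = 4*((7 - N)*N) = 4*(N*(7 - N)) = 4*N*(7 - N))
-105 + r(-3)*((-32 - 47)/(X(-2) + 9)) = -105 + (5/3 + (⅓)*(-3))*((-32 - 47)/(4*(-2)*(7 - 1*(-2)) + 9)) = -105 + (5/3 - 1)*(-79/(4*(-2)*(7 + 2) + 9)) = -105 + 2*(-79/(4*(-2)*9 + 9))/3 = -105 + 2*(-79/(-72 + 9))/3 = -105 + 2*(-79/(-63))/3 = -105 + 2*(-79*(-1/63))/3 = -105 + (⅔)*(79/63) = -105 + 158/189 = -19687/189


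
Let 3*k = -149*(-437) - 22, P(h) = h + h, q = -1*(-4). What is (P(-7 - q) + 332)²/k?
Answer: 96100/21697 ≈ 4.4292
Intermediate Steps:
q = 4
P(h) = 2*h
k = 21697 (k = (-149*(-437) - 22)/3 = (65113 - 22)/3 = (⅓)*65091 = 21697)
(P(-7 - q) + 332)²/k = (2*(-7 - 1*4) + 332)²/21697 = (2*(-7 - 4) + 332)²*(1/21697) = (2*(-11) + 332)²*(1/21697) = (-22 + 332)²*(1/21697) = 310²*(1/21697) = 96100*(1/21697) = 96100/21697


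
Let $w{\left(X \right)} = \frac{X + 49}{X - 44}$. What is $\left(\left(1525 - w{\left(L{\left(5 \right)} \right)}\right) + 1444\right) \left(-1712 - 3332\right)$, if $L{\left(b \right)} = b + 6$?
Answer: $- \frac{164832876}{11} \approx -1.4985 \cdot 10^{7}$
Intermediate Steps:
$L{\left(b \right)} = 6 + b$
$w{\left(X \right)} = \frac{49 + X}{-44 + X}$
$\left(\left(1525 - w{\left(L{\left(5 \right)} \right)}\right) + 1444\right) \left(-1712 - 3332\right) = \left(\left(1525 - \frac{49 + \left(6 + 5\right)}{-44 + \left(6 + 5\right)}\right) + 1444\right) \left(-1712 - 3332\right) = \left(\left(1525 - \frac{49 + 11}{-44 + 11}\right) + 1444\right) \left(-5044\right) = \left(\left(1525 - \frac{1}{-33} \cdot 60\right) + 1444\right) \left(-5044\right) = \left(\left(1525 - \left(- \frac{1}{33}\right) 60\right) + 1444\right) \left(-5044\right) = \left(\left(1525 - - \frac{20}{11}\right) + 1444\right) \left(-5044\right) = \left(\left(1525 + \frac{20}{11}\right) + 1444\right) \left(-5044\right) = \left(\frac{16795}{11} + 1444\right) \left(-5044\right) = \frac{32679}{11} \left(-5044\right) = - \frac{164832876}{11}$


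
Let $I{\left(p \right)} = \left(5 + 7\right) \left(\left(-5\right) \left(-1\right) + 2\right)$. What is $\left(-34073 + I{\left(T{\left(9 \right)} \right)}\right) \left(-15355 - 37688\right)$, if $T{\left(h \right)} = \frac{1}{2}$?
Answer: $1802878527$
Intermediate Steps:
$T{\left(h \right)} = \frac{1}{2}$
$I{\left(p \right)} = 84$ ($I{\left(p \right)} = 12 \left(5 + 2\right) = 12 \cdot 7 = 84$)
$\left(-34073 + I{\left(T{\left(9 \right)} \right)}\right) \left(-15355 - 37688\right) = \left(-34073 + 84\right) \left(-15355 - 37688\right) = \left(-33989\right) \left(-53043\right) = 1802878527$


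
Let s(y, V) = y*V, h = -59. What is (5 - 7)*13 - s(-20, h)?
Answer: -1206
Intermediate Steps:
s(y, V) = V*y
(5 - 7)*13 - s(-20, h) = (5 - 7)*13 - (-59)*(-20) = -2*13 - 1*1180 = -26 - 1180 = -1206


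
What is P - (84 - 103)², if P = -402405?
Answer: -402766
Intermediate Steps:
P - (84 - 103)² = -402405 - (84 - 103)² = -402405 - 1*(-19)² = -402405 - 1*361 = -402405 - 361 = -402766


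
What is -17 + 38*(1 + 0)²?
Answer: 21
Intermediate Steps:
-17 + 38*(1 + 0)² = -17 + 38*1² = -17 + 38*1 = -17 + 38 = 21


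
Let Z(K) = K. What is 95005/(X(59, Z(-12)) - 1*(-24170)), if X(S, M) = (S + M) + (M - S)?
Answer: 95005/24146 ≈ 3.9346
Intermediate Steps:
X(S, M) = 2*M (X(S, M) = (M + S) + (M - S) = 2*M)
95005/(X(59, Z(-12)) - 1*(-24170)) = 95005/(2*(-12) - 1*(-24170)) = 95005/(-24 + 24170) = 95005/24146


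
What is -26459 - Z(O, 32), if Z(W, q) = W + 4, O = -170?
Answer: -26293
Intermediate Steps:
Z(W, q) = 4 + W
-26459 - Z(O, 32) = -26459 - (4 - 170) = -26459 - 1*(-166) = -26459 + 166 = -26293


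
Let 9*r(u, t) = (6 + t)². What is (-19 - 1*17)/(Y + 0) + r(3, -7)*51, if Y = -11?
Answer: 295/33 ≈ 8.9394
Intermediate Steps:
r(u, t) = (6 + t)²/9
(-19 - 1*17)/(Y + 0) + r(3, -7)*51 = (-19 - 1*17)/(-11 + 0) + ((6 - 7)²/9)*51 = (-19 - 17)/(-11) + ((⅑)*(-1)²)*51 = -36*(-1/11) + ((⅑)*1)*51 = 36/11 + (⅑)*51 = 36/11 + 17/3 = 295/33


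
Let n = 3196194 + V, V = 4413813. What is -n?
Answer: -7610007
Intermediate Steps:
n = 7610007 (n = 3196194 + 4413813 = 7610007)
-n = -1*7610007 = -7610007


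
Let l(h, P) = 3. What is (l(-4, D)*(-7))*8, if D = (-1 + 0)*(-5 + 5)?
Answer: -168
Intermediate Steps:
D = 0 (D = -1*0 = 0)
(l(-4, D)*(-7))*8 = (3*(-7))*8 = -21*8 = -168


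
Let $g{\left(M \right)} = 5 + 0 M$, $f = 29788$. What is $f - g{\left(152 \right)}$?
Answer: $29783$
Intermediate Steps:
$g{\left(M \right)} = 5$ ($g{\left(M \right)} = 5 + 0 = 5$)
$f - g{\left(152 \right)} = 29788 - 5 = 29783$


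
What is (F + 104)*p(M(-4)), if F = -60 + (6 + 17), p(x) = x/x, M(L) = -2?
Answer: 67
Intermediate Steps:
p(x) = 1
F = -37 (F = -60 + 23 = -37)
(F + 104)*p(M(-4)) = (-37 + 104)*1 = 67*1 = 67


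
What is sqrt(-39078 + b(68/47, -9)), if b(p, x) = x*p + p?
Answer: I*sqrt(86348870)/47 ≈ 197.71*I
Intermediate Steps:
b(p, x) = p + p*x (b(p, x) = p*x + p = p + p*x)
sqrt(-39078 + b(68/47, -9)) = sqrt(-39078 + (68/47)*(1 - 9)) = sqrt(-39078 + (68*(1/47))*(-8)) = sqrt(-39078 + (68/47)*(-8)) = sqrt(-39078 - 544/47) = sqrt(-1837210/47) = I*sqrt(86348870)/47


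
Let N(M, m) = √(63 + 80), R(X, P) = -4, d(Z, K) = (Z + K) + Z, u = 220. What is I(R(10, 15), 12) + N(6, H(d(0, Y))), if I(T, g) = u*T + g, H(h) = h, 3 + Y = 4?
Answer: -868 + √143 ≈ -856.04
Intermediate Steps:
Y = 1 (Y = -3 + 4 = 1)
d(Z, K) = K + 2*Z (d(Z, K) = (K + Z) + Z = K + 2*Z)
N(M, m) = √143
I(T, g) = g + 220*T (I(T, g) = 220*T + g = g + 220*T)
I(R(10, 15), 12) + N(6, H(d(0, Y))) = (12 + 220*(-4)) + √143 = (12 - 880) + √143 = -868 + √143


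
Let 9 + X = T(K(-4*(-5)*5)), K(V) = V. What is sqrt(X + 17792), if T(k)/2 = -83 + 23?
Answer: sqrt(17663) ≈ 132.90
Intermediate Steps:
T(k) = -120 (T(k) = 2*(-83 + 23) = 2*(-60) = -120)
X = -129 (X = -9 - 120 = -129)
sqrt(X + 17792) = sqrt(-129 + 17792) = sqrt(17663)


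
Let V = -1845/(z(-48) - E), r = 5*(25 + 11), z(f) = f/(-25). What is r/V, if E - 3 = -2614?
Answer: -261292/1025 ≈ -254.92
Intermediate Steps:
E = -2611 (E = 3 - 2614 = -2611)
z(f) = -f/25 (z(f) = f*(-1/25) = -f/25)
r = 180 (r = 5*36 = 180)
V = -46125/65323 (V = -1845/(-1/25*(-48) - 1*(-2611)) = -1845/(48/25 + 2611) = -1845/65323/25 = -1845*25/65323 = -46125/65323 ≈ -0.70611)
r/V = 180/(-46125/65323) = 180*(-65323/46125) = -261292/1025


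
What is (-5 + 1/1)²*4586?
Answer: 73376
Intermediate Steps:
(-5 + 1/1)²*4586 = (-5 + 1)²*4586 = (-4)²*4586 = 16*4586 = 73376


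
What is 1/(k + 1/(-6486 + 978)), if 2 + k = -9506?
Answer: -5508/52370065 ≈ -0.00010517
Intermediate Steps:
k = -9508 (k = -2 - 9506 = -9508)
1/(k + 1/(-6486 + 978)) = 1/(-9508 + 1/(-6486 + 978)) = 1/(-9508 + 1/(-5508)) = 1/(-9508 - 1/5508) = 1/(-52370065/5508) = -5508/52370065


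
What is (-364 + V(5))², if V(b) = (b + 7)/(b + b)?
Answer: 3290596/25 ≈ 1.3162e+5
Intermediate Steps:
V(b) = (7 + b)/(2*b) (V(b) = (7 + b)/((2*b)) = (7 + b)*(1/(2*b)) = (7 + b)/(2*b))
(-364 + V(5))² = (-364 + (½)*(7 + 5)/5)² = (-364 + (½)*(⅕)*12)² = (-364 + 6/5)² = (-1814/5)² = 3290596/25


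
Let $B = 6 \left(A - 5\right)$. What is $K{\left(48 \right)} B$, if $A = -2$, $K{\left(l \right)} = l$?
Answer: $-2016$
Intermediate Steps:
$B = -42$ ($B = 6 \left(-2 - 5\right) = 6 \left(-7\right) = -42$)
$K{\left(48 \right)} B = 48 \left(-42\right) = -2016$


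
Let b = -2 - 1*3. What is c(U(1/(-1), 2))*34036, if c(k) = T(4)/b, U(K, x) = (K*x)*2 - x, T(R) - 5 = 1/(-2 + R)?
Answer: -187198/5 ≈ -37440.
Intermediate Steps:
T(R) = 5 + 1/(-2 + R)
U(K, x) = -x + 2*K*x (U(K, x) = 2*K*x - x = -x + 2*K*x)
b = -5 (b = -2 - 3 = -5)
c(k) = -11/10 (c(k) = ((-9 + 5*4)/(-2 + 4))/(-5) = ((-9 + 20)/2)*(-⅕) = ((½)*11)*(-⅕) = (11/2)*(-⅕) = -11/10)
c(U(1/(-1), 2))*34036 = -11/10*34036 = -187198/5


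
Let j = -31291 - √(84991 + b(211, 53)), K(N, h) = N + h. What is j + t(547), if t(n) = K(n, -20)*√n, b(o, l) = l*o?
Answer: -31291 - 3*√10686 + 527*√547 ≈ -19276.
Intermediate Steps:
t(n) = √n*(-20 + n) (t(n) = (n - 20)*√n = (-20 + n)*√n = √n*(-20 + n))
j = -31291 - 3*√10686 (j = -31291 - √(84991 + 53*211) = -31291 - √(84991 + 11183) = -31291 - √96174 = -31291 - 3*√10686 ≈ -31601.)
j + t(547) = (-31291 - 3*√10686) + √547*(-20 + 547) = (-31291 - 3*√10686) + √547*527 = (-31291 - 3*√10686) + 527*√547 = -31291 - 3*√10686 + 527*√547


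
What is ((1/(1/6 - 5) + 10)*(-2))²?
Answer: 322624/841 ≈ 383.62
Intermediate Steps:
((1/(1/6 - 5) + 10)*(-2))² = ((1/(⅙ - 5) + 10)*(-2))² = ((1/(-29/6) + 10)*(-2))² = ((-6/29 + 10)*(-2))² = ((284/29)*(-2))² = (-568/29)² = 322624/841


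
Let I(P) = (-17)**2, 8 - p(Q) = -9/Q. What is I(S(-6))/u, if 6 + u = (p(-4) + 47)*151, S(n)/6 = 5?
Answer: 1156/31837 ≈ 0.036310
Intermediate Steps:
S(n) = 30 (S(n) = 6*5 = 30)
p(Q) = 8 + 9/Q (p(Q) = 8 - (-9)/Q = 8 + 9/Q)
I(P) = 289
u = 31837/4 (u = -6 + ((8 + 9/(-4)) + 47)*151 = -6 + ((8 + 9*(-1/4)) + 47)*151 = -6 + ((8 - 9/4) + 47)*151 = -6 + (23/4 + 47)*151 = -6 + (211/4)*151 = -6 + 31861/4 = 31837/4 ≈ 7959.3)
I(S(-6))/u = 289/(31837/4) = 289*(4/31837) = 1156/31837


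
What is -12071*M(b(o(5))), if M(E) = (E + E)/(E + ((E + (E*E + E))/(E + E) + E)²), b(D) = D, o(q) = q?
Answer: -482840/309 ≈ -1562.6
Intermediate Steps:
M(E) = 2*E/(E + (E + (E² + 2*E)/(2*E))²) (M(E) = (2*E)/(E + ((E + (E² + E))/((2*E)) + E)²) = (2*E)/(E + ((E + (E + E²))*(1/(2*E)) + E)²) = (2*E)/(E + ((E² + 2*E)*(1/(2*E)) + E)²) = (2*E)/(E + ((E² + 2*E)/(2*E) + E)²) = (2*E)/(E + (E + (E² + 2*E)/(2*E))²) = 2*E/(E + (E + (E² + 2*E)/(2*E))²))
-12071*M(b(o(5))) = -96568*5/((2 + 3*5)² + 4*5) = -96568*5/((2 + 15)² + 20) = -96568*5/(17² + 20) = -96568*5/(289 + 20) = -96568*5/309 = -12071*40/309 = -482840/309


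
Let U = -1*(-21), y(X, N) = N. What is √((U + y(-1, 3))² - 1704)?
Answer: 2*I*√282 ≈ 33.586*I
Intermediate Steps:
U = 21
√((U + y(-1, 3))² - 1704) = √((21 + 3)² - 1704) = √(24² - 1704) = √(576 - 1704) = √(-1128) = 2*I*√282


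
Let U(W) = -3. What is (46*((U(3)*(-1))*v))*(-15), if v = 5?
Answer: -10350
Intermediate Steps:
(46*((U(3)*(-1))*v))*(-15) = (46*(-3*(-1)*5))*(-15) = (46*(3*5))*(-15) = (46*15)*(-15) = 690*(-15) = -10350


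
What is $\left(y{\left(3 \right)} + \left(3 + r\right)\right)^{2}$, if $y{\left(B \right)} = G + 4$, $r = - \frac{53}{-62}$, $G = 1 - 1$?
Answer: $\frac{237169}{3844} \approx 61.698$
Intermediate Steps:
$G = 0$
$r = \frac{53}{62}$ ($r = \left(-53\right) \left(- \frac{1}{62}\right) = \frac{53}{62} \approx 0.85484$)
$y{\left(B \right)} = 4$ ($y{\left(B \right)} = 0 + 4 = 4$)
$\left(y{\left(3 \right)} + \left(3 + r\right)\right)^{2} = \left(4 + \left(3 + \frac{53}{62}\right)\right)^{2} = \left(4 + \frac{239}{62}\right)^{2} = \left(\frac{487}{62}\right)^{2} = \frac{237169}{3844}$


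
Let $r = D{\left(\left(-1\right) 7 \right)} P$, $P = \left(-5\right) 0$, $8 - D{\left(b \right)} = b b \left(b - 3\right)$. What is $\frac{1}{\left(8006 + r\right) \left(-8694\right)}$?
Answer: $- \frac{1}{69604164} \approx -1.4367 \cdot 10^{-8}$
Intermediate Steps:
$D{\left(b \right)} = 8 - b^{2} \left(-3 + b\right)$ ($D{\left(b \right)} = 8 - b b \left(b - 3\right) = 8 - b^{2} \left(-3 + b\right)$)
$P = 0$
$r = 0$ ($r = \left(8 - \left(\left(-1\right) 7\right)^{3} + 3 \left(\left(-1\right) 7\right)^{2}\right) 0 = \left(8 - \left(-7\right)^{3} + 3 \left(-7\right)^{2}\right) 0 = \left(8 - -343 + 3 \cdot 49\right) 0 = \left(8 + 343 + 147\right) 0 = 498 \cdot 0 = 0$)
$\frac{1}{\left(8006 + r\right) \left(-8694\right)} = \frac{1}{\left(8006 + 0\right) \left(-8694\right)} = \frac{1}{8006} \left(- \frac{1}{8694}\right) = - \frac{1}{69604164}$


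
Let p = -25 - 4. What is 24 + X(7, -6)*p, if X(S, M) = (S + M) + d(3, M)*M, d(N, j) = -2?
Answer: -353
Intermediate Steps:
p = -29
X(S, M) = S - M (X(S, M) = (S + M) - 2*M = (M + S) - 2*M = S - M)
24 + X(7, -6)*p = 24 + (7 - 1*(-6))*(-29) = 24 + (7 + 6)*(-29) = 24 + 13*(-29) = 24 - 377 = -353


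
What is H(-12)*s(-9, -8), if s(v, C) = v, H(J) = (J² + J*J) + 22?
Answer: -2790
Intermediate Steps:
H(J) = 22 + 2*J² (H(J) = (J² + J²) + 22 = 2*J² + 22 = 22 + 2*J²)
H(-12)*s(-9, -8) = (22 + 2*(-12)²)*(-9) = (22 + 2*144)*(-9) = (22 + 288)*(-9) = 310*(-9) = -2790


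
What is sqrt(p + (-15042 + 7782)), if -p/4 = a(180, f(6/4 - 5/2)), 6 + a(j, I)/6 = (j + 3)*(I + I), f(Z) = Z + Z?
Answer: 2*sqrt(2613) ≈ 102.23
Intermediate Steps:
f(Z) = 2*Z
a(j, I) = -36 + 12*I*(3 + j) (a(j, I) = -36 + 6*((j + 3)*(I + I)) = -36 + 6*((3 + j)*(2*I)) = -36 + 6*(2*I*(3 + j)) = -36 + 12*I*(3 + j))
p = 17712 (p = -4*(-36 + 36*(2*(6/4 - 5/2)) + 12*(2*(6/4 - 5/2))*180) = -4*(-36 + 36*(2*(6*(1/4) - 5*1/2)) + 12*(2*(6*(1/4) - 5*1/2))*180) = -4*(-36 + 36*(2*(3/2 - 5/2)) + 12*(2*(3/2 - 5/2))*180) = -4*(-36 + 36*(2*(-1)) + 12*(2*(-1))*180) = -4*(-36 + 36*(-2) + 12*(-2)*180) = -4*(-36 - 72 - 4320) = -4*(-4428) = 17712)
sqrt(p + (-15042 + 7782)) = sqrt(17712 + (-15042 + 7782)) = sqrt(17712 - 7260) = sqrt(10452) = 2*sqrt(2613)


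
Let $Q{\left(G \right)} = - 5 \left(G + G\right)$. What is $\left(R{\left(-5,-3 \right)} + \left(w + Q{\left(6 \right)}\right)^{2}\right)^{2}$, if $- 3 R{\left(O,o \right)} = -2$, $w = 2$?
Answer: $\frac{101888836}{9} \approx 1.1321 \cdot 10^{7}$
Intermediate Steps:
$R{\left(O,o \right)} = \frac{2}{3}$ ($R{\left(O,o \right)} = \left(- \frac{1}{3}\right) \left(-2\right) = \frac{2}{3}$)
$Q{\left(G \right)} = - 10 G$ ($Q{\left(G \right)} = - 5 \cdot 2 G = - 10 G$)
$\left(R{\left(-5,-3 \right)} + \left(w + Q{\left(6 \right)}\right)^{2}\right)^{2} = \left(\frac{2}{3} + \left(2 - 60\right)^{2}\right)^{2} = \left(\frac{2}{3} + \left(-58\right)^{2}\right)^{2} = \left(\frac{2}{3} + 3364\right)^{2} = \left(\frac{10094}{3}\right)^{2} = \frac{101888836}{9}$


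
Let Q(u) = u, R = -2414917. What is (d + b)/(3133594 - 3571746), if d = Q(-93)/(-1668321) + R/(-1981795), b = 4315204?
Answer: -594468103793607503/60360371156927985 ≈ -9.8486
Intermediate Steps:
d = 1343013683764/1102090072065 (d = -93/(-1668321) - 2414917/(-1981795) = -93*(-1/1668321) - 2414917*(-1/1981795) = 31/556107 + 2414917/1981795 = 1343013683764/1102090072065 ≈ 1.2186)
(d + b)/(3133594 - 3571746) = (1343013683764/1102090072065 + 4315204)/(3133594 - 3571746) = (4755744830348860024/1102090072065)/(-438152) = (4755744830348860024/1102090072065)*(-1/438152) = -594468103793607503/60360371156927985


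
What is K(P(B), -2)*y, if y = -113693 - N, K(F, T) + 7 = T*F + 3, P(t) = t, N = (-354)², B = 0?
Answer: 956036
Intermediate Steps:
N = 125316
K(F, T) = -4 + F*T (K(F, T) = -7 + (T*F + 3) = -7 + (F*T + 3) = -7 + (3 + F*T) = -4 + F*T)
y = -239009 (y = -113693 - 1*125316 = -113693 - 125316 = -239009)
K(P(B), -2)*y = (-4 + 0*(-2))*(-239009) = (-4 + 0)*(-239009) = -4*(-239009) = 956036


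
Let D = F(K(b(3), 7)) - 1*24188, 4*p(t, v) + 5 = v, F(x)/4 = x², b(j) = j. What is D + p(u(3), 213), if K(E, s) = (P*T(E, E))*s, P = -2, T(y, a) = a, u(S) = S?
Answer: -17080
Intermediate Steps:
K(E, s) = -2*E*s (K(E, s) = (-2*E)*s = -2*E*s)
F(x) = 4*x²
p(t, v) = -5/4 + v/4
D = -17132 (D = 4*(-2*3*7)² - 1*24188 = 4*(-42)² - 24188 = 4*1764 - 24188 = 7056 - 24188 = -17132)
D + p(u(3), 213) = -17132 + (-5/4 + (¼)*213) = -17132 + (-5/4 + 213/4) = -17132 + 52 = -17080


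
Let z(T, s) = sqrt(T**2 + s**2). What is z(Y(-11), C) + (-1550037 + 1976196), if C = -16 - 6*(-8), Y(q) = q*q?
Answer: 426159 + sqrt(15665) ≈ 4.2628e+5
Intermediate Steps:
Y(q) = q**2
C = 32 (C = -16 + 48 = 32)
z(Y(-11), C) + (-1550037 + 1976196) = sqrt(((-11)**2)**2 + 32**2) + (-1550037 + 1976196) = sqrt(121**2 + 1024) + 426159 = sqrt(14641 + 1024) + 426159 = sqrt(15665) + 426159 = 426159 + sqrt(15665)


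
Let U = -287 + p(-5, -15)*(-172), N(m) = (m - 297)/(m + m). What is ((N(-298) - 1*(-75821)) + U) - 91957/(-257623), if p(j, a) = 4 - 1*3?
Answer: 11571538869553/153543308 ≈ 75363.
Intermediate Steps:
p(j, a) = 1 (p(j, a) = 4 - 3 = 1)
N(m) = (-297 + m)/(2*m) (N(m) = (-297 + m)/((2*m)) = (-297 + m)*(1/(2*m)) = (-297 + m)/(2*m))
U = -459 (U = -287 + 1*(-172) = -287 - 172 = -459)
((N(-298) - 1*(-75821)) + U) - 91957/(-257623) = (((1/2)*(-297 - 298)/(-298) - 1*(-75821)) - 459) - 91957/(-257623) = (((1/2)*(-1/298)*(-595) + 75821) - 459) - 91957*(-1/257623) = ((595/596 + 75821) - 459) + 91957/257623 = (45189911/596 - 459) + 91957/257623 = 44916347/596 + 91957/257623 = 11571538869553/153543308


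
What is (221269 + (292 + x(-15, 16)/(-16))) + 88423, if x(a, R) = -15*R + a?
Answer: 4959999/16 ≈ 3.1000e+5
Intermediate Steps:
x(a, R) = a - 15*R
(221269 + (292 + x(-15, 16)/(-16))) + 88423 = (221269 + (292 + (-15 - 15*16)/(-16))) + 88423 = (221269 + (292 + (-15 - 240)*(-1/16))) + 88423 = (221269 + (292 - 255*(-1/16))) + 88423 = (221269 + (292 + 255/16)) + 88423 = (221269 + 4927/16) + 88423 = 3545231/16 + 88423 = 4959999/16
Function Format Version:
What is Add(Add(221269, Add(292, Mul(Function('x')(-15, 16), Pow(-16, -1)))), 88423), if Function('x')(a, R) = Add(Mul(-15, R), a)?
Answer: Rational(4959999, 16) ≈ 3.1000e+5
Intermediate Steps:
Function('x')(a, R) = Add(a, Mul(-15, R))
Add(Add(221269, Add(292, Mul(Function('x')(-15, 16), Pow(-16, -1)))), 88423) = Add(Add(221269, Add(292, Mul(Add(-15, Mul(-15, 16)), Pow(-16, -1)))), 88423) = Add(Add(221269, Add(292, Mul(Add(-15, -240), Rational(-1, 16)))), 88423) = Add(Add(221269, Add(292, Mul(-255, Rational(-1, 16)))), 88423) = Add(Add(221269, Add(292, Rational(255, 16))), 88423) = Add(Add(221269, Rational(4927, 16)), 88423) = Add(Rational(3545231, 16), 88423) = Rational(4959999, 16)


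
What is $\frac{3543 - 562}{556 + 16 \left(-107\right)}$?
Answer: $- \frac{2981}{1156} \approx -2.5787$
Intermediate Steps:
$\frac{3543 - 562}{556 + 16 \left(-107\right)} = \frac{2981}{556 - 1712} = \frac{2981}{-1156} = 2981 \left(- \frac{1}{1156}\right) = - \frac{2981}{1156}$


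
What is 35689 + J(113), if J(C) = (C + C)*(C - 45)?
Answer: 51057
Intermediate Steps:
J(C) = 2*C*(-45 + C) (J(C) = (2*C)*(-45 + C) = 2*C*(-45 + C))
35689 + J(113) = 35689 + 2*113*(-45 + 113) = 35689 + 2*113*68 = 35689 + 15368 = 51057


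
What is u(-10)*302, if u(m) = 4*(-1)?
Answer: -1208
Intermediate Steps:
u(m) = -4
u(-10)*302 = -4*302 = -1208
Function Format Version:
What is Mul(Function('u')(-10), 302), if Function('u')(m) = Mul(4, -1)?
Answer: -1208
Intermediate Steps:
Function('u')(m) = -4
Mul(Function('u')(-10), 302) = Mul(-4, 302) = -1208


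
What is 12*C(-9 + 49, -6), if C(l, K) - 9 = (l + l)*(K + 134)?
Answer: 122988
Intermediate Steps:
C(l, K) = 9 + 2*l*(134 + K) (C(l, K) = 9 + (l + l)*(K + 134) = 9 + (2*l)*(134 + K) = 9 + 2*l*(134 + K))
12*C(-9 + 49, -6) = 12*(9 + 268*(-9 + 49) + 2*(-6)*(-9 + 49)) = 12*(9 + 268*40 + 2*(-6)*40) = 12*(9 + 10720 - 480) = 12*10249 = 122988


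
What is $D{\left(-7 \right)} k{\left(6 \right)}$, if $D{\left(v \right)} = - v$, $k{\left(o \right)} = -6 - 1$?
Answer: $-49$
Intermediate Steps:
$k{\left(o \right)} = -7$ ($k{\left(o \right)} = -6 - 1 = -7$)
$D{\left(-7 \right)} k{\left(6 \right)} = \left(-1\right) \left(-7\right) \left(-7\right) = 7 \left(-7\right) = -49$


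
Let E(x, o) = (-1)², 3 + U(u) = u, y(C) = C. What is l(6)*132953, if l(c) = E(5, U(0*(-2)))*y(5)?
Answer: 664765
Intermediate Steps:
U(u) = -3 + u
E(x, o) = 1
l(c) = 5 (l(c) = 1*5 = 5)
l(6)*132953 = 5*132953 = 664765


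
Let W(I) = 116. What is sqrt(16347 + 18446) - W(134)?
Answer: -116 + sqrt(34793) ≈ 70.529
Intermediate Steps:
sqrt(16347 + 18446) - W(134) = sqrt(16347 + 18446) - 1*116 = sqrt(34793) - 116 = -116 + sqrt(34793)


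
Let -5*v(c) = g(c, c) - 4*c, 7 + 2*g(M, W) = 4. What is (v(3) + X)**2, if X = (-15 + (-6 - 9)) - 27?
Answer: 294849/100 ≈ 2948.5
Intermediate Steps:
g(M, W) = -3/2 (g(M, W) = -7/2 + (1/2)*4 = -7/2 + 2 = -3/2)
X = -57 (X = (-15 - 15) - 27 = -30 - 27 = -57)
v(c) = 3/10 + 4*c/5 (v(c) = -(-3/2 - 4*c)/5 = 3/10 + 4*c/5)
(v(3) + X)**2 = ((3/10 + (4/5)*3) - 57)**2 = ((3/10 + 12/5) - 57)**2 = (27/10 - 57)**2 = (-543/10)**2 = 294849/100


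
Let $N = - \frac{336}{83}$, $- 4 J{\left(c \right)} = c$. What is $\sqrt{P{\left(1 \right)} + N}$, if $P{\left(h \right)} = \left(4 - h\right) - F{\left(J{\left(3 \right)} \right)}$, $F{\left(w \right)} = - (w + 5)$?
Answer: $\frac{\sqrt{88229}}{166} \approx 1.7894$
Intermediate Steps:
$J{\left(c \right)} = - \frac{c}{4}$
$F{\left(w \right)} = -5 - w$ ($F{\left(w \right)} = - (5 + w) = -5 - w$)
$P{\left(h \right)} = \frac{33}{4} - h$ ($P{\left(h \right)} = \left(4 - h\right) - \left(-5 - \left(- \frac{1}{4}\right) 3\right) = \left(4 - h\right) - \left(-5 - - \frac{3}{4}\right) = \left(4 - h\right) - \left(-5 + \frac{3}{4}\right) = \left(4 - h\right) - - \frac{17}{4} = \left(4 - h\right) + \frac{17}{4} = \frac{33}{4} - h$)
$N = - \frac{336}{83}$ ($N = \left(-336\right) \frac{1}{83} = - \frac{336}{83} \approx -4.0482$)
$\sqrt{P{\left(1 \right)} + N} = \sqrt{\left(\frac{33}{4} - 1\right) - \frac{336}{83}} = \sqrt{\frac{29}{4} - \frac{336}{83}} = \sqrt{\frac{1063}{332}} = \frac{\sqrt{88229}}{166}$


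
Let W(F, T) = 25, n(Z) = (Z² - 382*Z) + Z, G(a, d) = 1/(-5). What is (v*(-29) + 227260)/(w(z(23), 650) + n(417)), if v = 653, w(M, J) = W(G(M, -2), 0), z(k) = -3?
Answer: 208323/15037 ≈ 13.854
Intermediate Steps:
G(a, d) = -⅕ (G(a, d) = 1*(-⅕) = -⅕)
n(Z) = Z² - 381*Z
w(M, J) = 25
(v*(-29) + 227260)/(w(z(23), 650) + n(417)) = (653*(-29) + 227260)/(25 + 417*(-381 + 417)) = (-18937 + 227260)/(25 + 417*36) = 208323/(25 + 15012) = 208323/15037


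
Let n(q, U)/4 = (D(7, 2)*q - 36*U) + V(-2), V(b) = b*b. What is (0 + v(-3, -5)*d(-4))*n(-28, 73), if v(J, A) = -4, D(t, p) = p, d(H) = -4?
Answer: -171520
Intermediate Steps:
V(b) = b**2
n(q, U) = 16 - 144*U + 8*q (n(q, U) = 4*((2*q - 36*U) + (-2)**2) = 4*((-36*U + 2*q) + 4) = 4*(4 - 36*U + 2*q) = 16 - 144*U + 8*q)
(0 + v(-3, -5)*d(-4))*n(-28, 73) = (0 - 4*(-4))*(16 - 144*73 + 8*(-28)) = (0 + 16)*(16 - 10512 - 224) = 16*(-10720) = -171520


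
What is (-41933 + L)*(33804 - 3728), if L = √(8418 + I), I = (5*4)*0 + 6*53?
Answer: -1261176908 + 120304*√546 ≈ -1.2584e+9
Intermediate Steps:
I = 318 (I = 20*0 + 318 = 0 + 318 = 318)
L = 4*√546 (L = √(8418 + 318) = √8736 = 4*√546 ≈ 93.467)
(-41933 + L)*(33804 - 3728) = (-41933 + 4*√546)*(33804 - 3728) = (-41933 + 4*√546)*30076 = -1261176908 + 120304*√546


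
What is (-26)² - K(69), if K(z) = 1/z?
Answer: 46643/69 ≈ 675.99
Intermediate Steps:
(-26)² - K(69) = (-26)² - 1/69 = 676 - 1*1/69 = 676 - 1/69 = 46643/69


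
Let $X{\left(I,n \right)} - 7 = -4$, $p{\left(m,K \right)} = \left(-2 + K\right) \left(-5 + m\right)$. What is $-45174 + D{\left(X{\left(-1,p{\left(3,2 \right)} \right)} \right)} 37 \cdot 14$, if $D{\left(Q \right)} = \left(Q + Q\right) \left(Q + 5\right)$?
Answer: $-20310$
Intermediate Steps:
$p{\left(m,K \right)} = \left(-5 + m\right) \left(-2 + K\right)$
$X{\left(I,n \right)} = 3$ ($X{\left(I,n \right)} = 7 - 4 = 3$)
$D{\left(Q \right)} = 2 Q \left(5 + Q\right)$
$-45174 + D{\left(X{\left(-1,p{\left(3,2 \right)} \right)} \right)} 37 \cdot 14 = -45174 + 2 \cdot 3 \left(5 + 3\right) 37 \cdot 14 = -45174 + 2 \cdot 3 \cdot 8 \cdot 37 \cdot 14 = -45174 + 48 \cdot 37 \cdot 14 = -45174 + 1776 \cdot 14 = -45174 + 24864 = -20310$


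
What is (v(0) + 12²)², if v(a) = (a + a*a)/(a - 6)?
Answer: 20736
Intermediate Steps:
v(a) = (a + a²)/(-6 + a)
(v(0) + 12²)² = (0*(1 + 0)/(-6 + 0) + 12²)² = (0*1/(-6) + 144)² = (0*(-⅙)*1 + 144)² = (0 + 144)² = 144² = 20736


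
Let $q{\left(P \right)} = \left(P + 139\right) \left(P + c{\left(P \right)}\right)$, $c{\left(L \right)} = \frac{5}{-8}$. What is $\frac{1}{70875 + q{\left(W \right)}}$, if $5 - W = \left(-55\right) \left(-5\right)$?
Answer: $\frac{8}{850615} \approx 9.405 \cdot 10^{-6}$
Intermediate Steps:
$W = -270$ ($W = 5 - \left(-55\right) \left(-5\right) = 5 - 275 = -270$)
$c{\left(L \right)} = - \frac{5}{8}$ ($c{\left(L \right)} = 5 \left(- \frac{1}{8}\right) = - \frac{5}{8}$)
$q{\left(P \right)} = \left(139 + P\right) \left(- \frac{5}{8} + P\right)$ ($q{\left(P \right)} = \left(P + 139\right) \left(P - \frac{5}{8}\right) = \left(139 + P\right) \left(- \frac{5}{8} + P\right)$)
$\frac{1}{70875 + q{\left(W \right)}} = \frac{1}{70875 + \left(- \frac{695}{8} + \left(-270\right)^{2} + \frac{1107}{8} \left(-270\right)\right)} = \frac{1}{70875 - - \frac{283615}{8}} = \frac{1}{70875 + \frac{283615}{8}} = \frac{1}{\frac{850615}{8}} = \frac{8}{850615}$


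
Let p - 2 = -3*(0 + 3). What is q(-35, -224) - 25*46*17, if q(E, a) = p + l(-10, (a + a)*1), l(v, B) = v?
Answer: -19567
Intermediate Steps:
p = -7 (p = 2 - 3*(0 + 3) = 2 - 3*3 = 2 - 9 = -7)
q(E, a) = -17 (q(E, a) = -7 - 10 = -17)
q(-35, -224) - 25*46*17 = -17 - 25*46*17 = -17 - 1150*17 = -17 - 19550 = -19567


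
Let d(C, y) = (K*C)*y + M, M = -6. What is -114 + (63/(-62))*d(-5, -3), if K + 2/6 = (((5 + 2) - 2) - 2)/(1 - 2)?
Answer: -1770/31 ≈ -57.097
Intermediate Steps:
K = -10/3 (K = -⅓ + (((5 + 2) - 2) - 2)/(1 - 2) = -⅓ + ((7 - 2) - 2)/(-1) = -⅓ + (5 - 2)*(-1) = -⅓ + 3*(-1) = -⅓ - 3 = -10/3 ≈ -3.3333)
d(C, y) = -6 - 10*C*y/3 (d(C, y) = (-10*C/3)*y - 6 = -10*C*y/3 - 6 = -6 - 10*C*y/3)
-114 + (63/(-62))*d(-5, -3) = -114 + (63/(-62))*(-6 - 10/3*(-5)*(-3)) = -114 + (63*(-1/62))*(-6 - 50) = -114 - 63/62*(-56) = -114 + 1764/31 = -1770/31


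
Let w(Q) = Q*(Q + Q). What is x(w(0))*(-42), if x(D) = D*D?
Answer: 0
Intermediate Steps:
w(Q) = 2*Q² (w(Q) = Q*(2*Q) = 2*Q²)
x(D) = D²
x(w(0))*(-42) = (2*0²)²*(-42) = (2*0)²*(-42) = 0²*(-42) = 0*(-42) = 0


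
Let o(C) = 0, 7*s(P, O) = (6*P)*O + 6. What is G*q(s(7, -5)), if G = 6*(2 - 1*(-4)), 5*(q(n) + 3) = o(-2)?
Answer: -108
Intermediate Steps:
s(P, O) = 6/7 + 6*O*P/7 (s(P, O) = ((6*P)*O + 6)/7 = (6*O*P + 6)/7 = (6 + 6*O*P)/7 = 6/7 + 6*O*P/7)
q(n) = -3 (q(n) = -3 + (1/5)*0 = -3 + 0 = -3)
G = 36 (G = 6*(2 + 4) = 6*6 = 36)
G*q(s(7, -5)) = 36*(-3) = -108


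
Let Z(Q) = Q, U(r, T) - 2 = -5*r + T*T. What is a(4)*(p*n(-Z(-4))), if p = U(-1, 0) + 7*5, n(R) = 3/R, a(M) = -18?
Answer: -567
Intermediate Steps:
U(r, T) = 2 + T² - 5*r (U(r, T) = 2 + (-5*r + T*T) = 2 + (-5*r + T²) = 2 + (T² - 5*r) = 2 + T² - 5*r)
p = 42 (p = (2 + 0² - 5*(-1)) + 7*5 = (2 + 0 + 5) + 35 = 7 + 35 = 42)
a(4)*(p*n(-Z(-4))) = -756*3/((-1*(-4))) = -756*3/4 = -18*63/2 = -567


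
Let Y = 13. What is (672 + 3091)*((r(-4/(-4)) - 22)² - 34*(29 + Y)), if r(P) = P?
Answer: -3714081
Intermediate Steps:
(672 + 3091)*((r(-4/(-4)) - 22)² - 34*(29 + Y)) = (672 + 3091)*((-4/(-4) - 22)² - 34*(29 + 13)) = 3763*((-4*(-¼) - 22)² - 34*42) = 3763*((1 - 22)² - 1428) = 3763*((-21)² - 1428) = 3763*(441 - 1428) = 3763*(-987) = -3714081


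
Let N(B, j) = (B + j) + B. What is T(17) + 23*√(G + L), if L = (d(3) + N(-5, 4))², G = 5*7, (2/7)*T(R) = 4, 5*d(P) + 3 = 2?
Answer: 14 + 138*√51/5 ≈ 211.10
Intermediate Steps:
d(P) = -⅕ (d(P) = -⅗ + (⅕)*2 = -⅗ + ⅖ = -⅕)
T(R) = 14 (T(R) = (7/2)*4 = 14)
N(B, j) = j + 2*B
G = 35
L = 961/25 (L = (-⅕ + (4 + 2*(-5)))² = (-⅕ + (4 - 10))² = (-⅕ - 6)² = (-31/5)² = 961/25 ≈ 38.440)
T(17) + 23*√(G + L) = 14 + 23*√(35 + 961/25) = 14 + 23*√(1836/25) = 14 + 23*(6*√51/5) = 14 + 138*√51/5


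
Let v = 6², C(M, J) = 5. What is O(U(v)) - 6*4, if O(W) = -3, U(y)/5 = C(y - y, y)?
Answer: -27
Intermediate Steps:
v = 36
U(y) = 25 (U(y) = 5*5 = 25)
O(U(v)) - 6*4 = -3 - 6*4 = -3 - 24 = -27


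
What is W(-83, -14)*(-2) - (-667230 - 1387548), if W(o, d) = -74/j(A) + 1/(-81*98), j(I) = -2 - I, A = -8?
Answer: 8155511785/3969 ≈ 2.0548e+6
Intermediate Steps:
W(o, d) = -97903/7938 (W(o, d) = -74/(-2 - 1*(-8)) + 1/(-81*98) = -74/(-2 + 8) - 1/81*1/98 = -74/6 - 1/7938 = -74*⅙ - 1/7938 = -37/3 - 1/7938 = -97903/7938)
W(-83, -14)*(-2) - (-667230 - 1387548) = -97903/7938*(-2) - (-667230 - 1387548) = 97903/3969 - 1*(-2054778) = 97903/3969 + 2054778 = 8155511785/3969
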